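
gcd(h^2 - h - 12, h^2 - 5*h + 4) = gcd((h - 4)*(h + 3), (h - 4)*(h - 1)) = h - 4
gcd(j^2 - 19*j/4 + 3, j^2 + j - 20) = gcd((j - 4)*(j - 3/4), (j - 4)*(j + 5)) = j - 4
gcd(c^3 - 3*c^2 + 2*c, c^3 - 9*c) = c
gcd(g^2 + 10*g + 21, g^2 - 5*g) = 1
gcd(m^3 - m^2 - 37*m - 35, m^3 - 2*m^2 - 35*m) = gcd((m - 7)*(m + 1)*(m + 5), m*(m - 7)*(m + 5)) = m^2 - 2*m - 35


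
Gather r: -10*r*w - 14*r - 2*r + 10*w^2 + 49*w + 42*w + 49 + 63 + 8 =r*(-10*w - 16) + 10*w^2 + 91*w + 120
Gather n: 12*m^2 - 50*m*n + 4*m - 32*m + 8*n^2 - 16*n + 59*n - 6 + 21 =12*m^2 - 28*m + 8*n^2 + n*(43 - 50*m) + 15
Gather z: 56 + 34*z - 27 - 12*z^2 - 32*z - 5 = -12*z^2 + 2*z + 24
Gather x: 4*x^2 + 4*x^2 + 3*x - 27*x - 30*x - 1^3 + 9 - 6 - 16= 8*x^2 - 54*x - 14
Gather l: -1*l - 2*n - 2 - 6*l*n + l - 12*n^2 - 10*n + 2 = -6*l*n - 12*n^2 - 12*n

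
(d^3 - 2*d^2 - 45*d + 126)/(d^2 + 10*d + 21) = (d^2 - 9*d + 18)/(d + 3)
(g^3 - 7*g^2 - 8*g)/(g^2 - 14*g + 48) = g*(g + 1)/(g - 6)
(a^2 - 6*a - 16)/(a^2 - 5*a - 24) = (a + 2)/(a + 3)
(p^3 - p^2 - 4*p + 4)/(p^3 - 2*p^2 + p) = (p^2 - 4)/(p*(p - 1))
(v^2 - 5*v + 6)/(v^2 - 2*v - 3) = (v - 2)/(v + 1)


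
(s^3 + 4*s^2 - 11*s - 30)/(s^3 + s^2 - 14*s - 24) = (s^2 + 2*s - 15)/(s^2 - s - 12)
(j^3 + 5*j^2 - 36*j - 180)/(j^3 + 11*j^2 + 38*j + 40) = (j^2 - 36)/(j^2 + 6*j + 8)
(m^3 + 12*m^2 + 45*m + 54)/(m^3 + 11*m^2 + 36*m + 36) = (m + 3)/(m + 2)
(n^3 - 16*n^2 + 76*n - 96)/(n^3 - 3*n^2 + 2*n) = (n^2 - 14*n + 48)/(n*(n - 1))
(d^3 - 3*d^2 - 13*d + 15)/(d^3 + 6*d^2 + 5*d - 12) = (d - 5)/(d + 4)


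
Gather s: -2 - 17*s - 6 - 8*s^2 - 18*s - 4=-8*s^2 - 35*s - 12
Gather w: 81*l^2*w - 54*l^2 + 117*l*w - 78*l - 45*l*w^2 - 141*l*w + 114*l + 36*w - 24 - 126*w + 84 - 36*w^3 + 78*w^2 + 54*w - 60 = -54*l^2 + 36*l - 36*w^3 + w^2*(78 - 45*l) + w*(81*l^2 - 24*l - 36)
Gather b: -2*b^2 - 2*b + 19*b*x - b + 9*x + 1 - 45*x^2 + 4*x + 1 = -2*b^2 + b*(19*x - 3) - 45*x^2 + 13*x + 2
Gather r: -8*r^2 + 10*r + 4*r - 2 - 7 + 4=-8*r^2 + 14*r - 5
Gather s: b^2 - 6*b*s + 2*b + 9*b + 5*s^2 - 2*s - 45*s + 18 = b^2 + 11*b + 5*s^2 + s*(-6*b - 47) + 18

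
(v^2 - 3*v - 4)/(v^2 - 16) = (v + 1)/(v + 4)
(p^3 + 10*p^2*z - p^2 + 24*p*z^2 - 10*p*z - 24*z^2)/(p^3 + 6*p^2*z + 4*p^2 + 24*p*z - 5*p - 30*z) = (p + 4*z)/(p + 5)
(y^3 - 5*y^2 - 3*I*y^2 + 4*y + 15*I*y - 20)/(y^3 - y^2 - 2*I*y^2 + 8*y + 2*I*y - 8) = (y^2 + y*(-5 + I) - 5*I)/(y^2 + y*(-1 + 2*I) - 2*I)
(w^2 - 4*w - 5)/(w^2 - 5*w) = (w + 1)/w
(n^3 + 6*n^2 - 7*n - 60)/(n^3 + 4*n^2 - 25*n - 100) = (n - 3)/(n - 5)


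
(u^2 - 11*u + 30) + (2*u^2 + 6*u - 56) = 3*u^2 - 5*u - 26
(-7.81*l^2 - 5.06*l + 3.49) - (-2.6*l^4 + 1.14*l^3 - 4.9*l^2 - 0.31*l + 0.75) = 2.6*l^4 - 1.14*l^3 - 2.91*l^2 - 4.75*l + 2.74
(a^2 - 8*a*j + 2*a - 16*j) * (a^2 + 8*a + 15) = a^4 - 8*a^3*j + 10*a^3 - 80*a^2*j + 31*a^2 - 248*a*j + 30*a - 240*j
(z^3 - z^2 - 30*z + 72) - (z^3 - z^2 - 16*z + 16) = 56 - 14*z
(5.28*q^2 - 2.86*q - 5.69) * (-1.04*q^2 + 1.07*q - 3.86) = -5.4912*q^4 + 8.624*q^3 - 17.5234*q^2 + 4.9513*q + 21.9634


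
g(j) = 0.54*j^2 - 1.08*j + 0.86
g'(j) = 1.08*j - 1.08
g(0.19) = 0.67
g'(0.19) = -0.87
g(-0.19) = 1.08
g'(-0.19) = -1.29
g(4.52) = 7.01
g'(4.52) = 3.80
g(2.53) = 1.58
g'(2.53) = 1.65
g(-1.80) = 4.55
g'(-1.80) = -3.02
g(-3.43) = 10.92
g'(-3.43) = -4.78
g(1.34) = 0.38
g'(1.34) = 0.37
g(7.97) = 26.55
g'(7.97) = 7.53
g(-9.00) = 54.32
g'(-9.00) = -10.80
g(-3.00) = 8.96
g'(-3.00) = -4.32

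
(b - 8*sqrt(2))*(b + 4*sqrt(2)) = b^2 - 4*sqrt(2)*b - 64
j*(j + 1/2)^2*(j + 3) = j^4 + 4*j^3 + 13*j^2/4 + 3*j/4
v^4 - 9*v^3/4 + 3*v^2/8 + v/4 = v*(v - 2)*(v - 1/2)*(v + 1/4)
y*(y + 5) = y^2 + 5*y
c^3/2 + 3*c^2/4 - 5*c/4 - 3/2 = (c/2 + 1)*(c - 3/2)*(c + 1)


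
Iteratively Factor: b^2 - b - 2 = (b + 1)*(b - 2)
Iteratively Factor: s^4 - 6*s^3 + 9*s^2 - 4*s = (s - 1)*(s^3 - 5*s^2 + 4*s) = (s - 1)^2*(s^2 - 4*s) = s*(s - 1)^2*(s - 4)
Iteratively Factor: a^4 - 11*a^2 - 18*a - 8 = (a + 2)*(a^3 - 2*a^2 - 7*a - 4) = (a + 1)*(a + 2)*(a^2 - 3*a - 4) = (a - 4)*(a + 1)*(a + 2)*(a + 1)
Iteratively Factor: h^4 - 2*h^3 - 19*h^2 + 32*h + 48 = (h + 1)*(h^3 - 3*h^2 - 16*h + 48) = (h - 3)*(h + 1)*(h^2 - 16) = (h - 3)*(h + 1)*(h + 4)*(h - 4)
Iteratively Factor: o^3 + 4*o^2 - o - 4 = (o + 1)*(o^2 + 3*o - 4) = (o + 1)*(o + 4)*(o - 1)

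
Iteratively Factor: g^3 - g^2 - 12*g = (g + 3)*(g^2 - 4*g) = g*(g + 3)*(g - 4)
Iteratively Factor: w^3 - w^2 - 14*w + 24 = (w - 2)*(w^2 + w - 12) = (w - 3)*(w - 2)*(w + 4)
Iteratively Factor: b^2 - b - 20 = (b - 5)*(b + 4)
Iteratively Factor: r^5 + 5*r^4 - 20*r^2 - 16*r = (r + 2)*(r^4 + 3*r^3 - 6*r^2 - 8*r) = (r + 1)*(r + 2)*(r^3 + 2*r^2 - 8*r) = (r + 1)*(r + 2)*(r + 4)*(r^2 - 2*r) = r*(r + 1)*(r + 2)*(r + 4)*(r - 2)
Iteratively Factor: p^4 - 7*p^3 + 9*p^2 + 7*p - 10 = (p + 1)*(p^3 - 8*p^2 + 17*p - 10) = (p - 2)*(p + 1)*(p^2 - 6*p + 5) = (p - 5)*(p - 2)*(p + 1)*(p - 1)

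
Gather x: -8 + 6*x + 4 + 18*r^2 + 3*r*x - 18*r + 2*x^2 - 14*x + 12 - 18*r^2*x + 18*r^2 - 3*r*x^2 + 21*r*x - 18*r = 36*r^2 - 36*r + x^2*(2 - 3*r) + x*(-18*r^2 + 24*r - 8) + 8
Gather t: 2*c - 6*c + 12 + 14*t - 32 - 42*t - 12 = -4*c - 28*t - 32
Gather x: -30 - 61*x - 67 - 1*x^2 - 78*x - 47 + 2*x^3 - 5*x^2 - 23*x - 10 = 2*x^3 - 6*x^2 - 162*x - 154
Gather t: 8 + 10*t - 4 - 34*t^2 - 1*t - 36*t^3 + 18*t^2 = -36*t^3 - 16*t^2 + 9*t + 4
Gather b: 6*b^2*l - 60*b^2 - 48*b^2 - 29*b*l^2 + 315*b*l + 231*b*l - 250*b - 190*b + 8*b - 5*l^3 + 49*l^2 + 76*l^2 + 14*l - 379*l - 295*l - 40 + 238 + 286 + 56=b^2*(6*l - 108) + b*(-29*l^2 + 546*l - 432) - 5*l^3 + 125*l^2 - 660*l + 540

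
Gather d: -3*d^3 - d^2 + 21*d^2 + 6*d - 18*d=-3*d^3 + 20*d^2 - 12*d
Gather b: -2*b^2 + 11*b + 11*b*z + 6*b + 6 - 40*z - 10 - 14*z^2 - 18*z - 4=-2*b^2 + b*(11*z + 17) - 14*z^2 - 58*z - 8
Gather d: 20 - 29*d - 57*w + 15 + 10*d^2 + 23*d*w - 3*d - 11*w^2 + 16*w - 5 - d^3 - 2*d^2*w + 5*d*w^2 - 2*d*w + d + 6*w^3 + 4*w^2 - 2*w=-d^3 + d^2*(10 - 2*w) + d*(5*w^2 + 21*w - 31) + 6*w^3 - 7*w^2 - 43*w + 30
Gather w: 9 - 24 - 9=-24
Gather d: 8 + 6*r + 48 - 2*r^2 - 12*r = -2*r^2 - 6*r + 56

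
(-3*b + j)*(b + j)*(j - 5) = -3*b^2*j + 15*b^2 - 2*b*j^2 + 10*b*j + j^3 - 5*j^2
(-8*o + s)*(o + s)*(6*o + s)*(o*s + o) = -48*o^4*s - 48*o^4 - 50*o^3*s^2 - 50*o^3*s - o^2*s^3 - o^2*s^2 + o*s^4 + o*s^3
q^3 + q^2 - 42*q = q*(q - 6)*(q + 7)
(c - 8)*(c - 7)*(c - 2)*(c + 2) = c^4 - 15*c^3 + 52*c^2 + 60*c - 224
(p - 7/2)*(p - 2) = p^2 - 11*p/2 + 7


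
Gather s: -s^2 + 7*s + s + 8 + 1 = -s^2 + 8*s + 9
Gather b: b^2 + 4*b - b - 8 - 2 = b^2 + 3*b - 10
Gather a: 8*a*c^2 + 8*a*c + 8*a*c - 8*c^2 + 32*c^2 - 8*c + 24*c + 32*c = a*(8*c^2 + 16*c) + 24*c^2 + 48*c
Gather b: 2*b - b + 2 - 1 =b + 1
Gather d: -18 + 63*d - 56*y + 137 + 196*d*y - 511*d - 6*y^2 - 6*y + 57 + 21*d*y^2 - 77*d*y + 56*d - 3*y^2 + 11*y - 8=d*(21*y^2 + 119*y - 392) - 9*y^2 - 51*y + 168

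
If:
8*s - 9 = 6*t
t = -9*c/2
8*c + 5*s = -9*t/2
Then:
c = 45/233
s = 441/932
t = -405/466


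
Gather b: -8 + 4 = -4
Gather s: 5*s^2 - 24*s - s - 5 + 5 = 5*s^2 - 25*s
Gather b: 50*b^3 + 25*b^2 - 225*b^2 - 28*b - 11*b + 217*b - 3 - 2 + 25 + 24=50*b^3 - 200*b^2 + 178*b + 44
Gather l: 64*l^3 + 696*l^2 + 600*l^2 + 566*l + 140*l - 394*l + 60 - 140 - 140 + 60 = 64*l^3 + 1296*l^2 + 312*l - 160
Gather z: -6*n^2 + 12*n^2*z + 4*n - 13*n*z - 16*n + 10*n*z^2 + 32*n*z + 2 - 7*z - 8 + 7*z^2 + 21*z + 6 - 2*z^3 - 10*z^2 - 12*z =-6*n^2 - 12*n - 2*z^3 + z^2*(10*n - 3) + z*(12*n^2 + 19*n + 2)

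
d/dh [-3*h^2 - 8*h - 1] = -6*h - 8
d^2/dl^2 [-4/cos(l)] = 4/cos(l) - 8/cos(l)^3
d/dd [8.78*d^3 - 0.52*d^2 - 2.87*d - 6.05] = 26.34*d^2 - 1.04*d - 2.87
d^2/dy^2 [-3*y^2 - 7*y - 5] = -6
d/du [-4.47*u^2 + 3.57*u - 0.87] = 3.57 - 8.94*u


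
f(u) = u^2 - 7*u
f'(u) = 2*u - 7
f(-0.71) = 5.47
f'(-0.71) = -8.42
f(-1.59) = 13.66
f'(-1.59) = -10.18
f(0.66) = -4.18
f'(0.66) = -5.68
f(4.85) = -10.43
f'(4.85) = 2.70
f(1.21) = -7.01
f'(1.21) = -4.58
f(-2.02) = 18.22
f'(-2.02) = -11.04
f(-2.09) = 19.00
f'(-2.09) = -11.18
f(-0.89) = 7.02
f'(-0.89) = -8.78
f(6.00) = -6.00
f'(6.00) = 5.00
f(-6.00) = 78.00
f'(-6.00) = -19.00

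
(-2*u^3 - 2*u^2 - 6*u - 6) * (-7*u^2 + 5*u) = 14*u^5 + 4*u^4 + 32*u^3 + 12*u^2 - 30*u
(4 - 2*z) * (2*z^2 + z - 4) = -4*z^3 + 6*z^2 + 12*z - 16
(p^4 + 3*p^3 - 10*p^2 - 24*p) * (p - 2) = p^5 + p^4 - 16*p^3 - 4*p^2 + 48*p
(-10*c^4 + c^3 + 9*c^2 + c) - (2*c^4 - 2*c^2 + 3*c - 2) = -12*c^4 + c^3 + 11*c^2 - 2*c + 2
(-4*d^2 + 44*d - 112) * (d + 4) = -4*d^3 + 28*d^2 + 64*d - 448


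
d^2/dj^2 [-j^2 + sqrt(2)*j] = -2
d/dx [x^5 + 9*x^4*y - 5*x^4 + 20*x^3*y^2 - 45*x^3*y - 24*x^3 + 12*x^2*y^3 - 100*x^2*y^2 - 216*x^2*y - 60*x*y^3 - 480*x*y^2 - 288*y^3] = 5*x^4 + 36*x^3*y - 20*x^3 + 60*x^2*y^2 - 135*x^2*y - 72*x^2 + 24*x*y^3 - 200*x*y^2 - 432*x*y - 60*y^3 - 480*y^2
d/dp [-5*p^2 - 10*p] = -10*p - 10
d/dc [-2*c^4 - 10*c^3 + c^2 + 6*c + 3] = -8*c^3 - 30*c^2 + 2*c + 6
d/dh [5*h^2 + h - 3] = 10*h + 1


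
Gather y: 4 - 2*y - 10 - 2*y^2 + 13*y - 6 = -2*y^2 + 11*y - 12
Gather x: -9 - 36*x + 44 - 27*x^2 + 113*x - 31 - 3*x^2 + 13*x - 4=-30*x^2 + 90*x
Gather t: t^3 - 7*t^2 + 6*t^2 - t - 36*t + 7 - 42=t^3 - t^2 - 37*t - 35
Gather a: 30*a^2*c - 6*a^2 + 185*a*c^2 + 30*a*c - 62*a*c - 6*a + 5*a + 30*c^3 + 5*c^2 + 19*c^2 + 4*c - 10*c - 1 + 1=a^2*(30*c - 6) + a*(185*c^2 - 32*c - 1) + 30*c^3 + 24*c^2 - 6*c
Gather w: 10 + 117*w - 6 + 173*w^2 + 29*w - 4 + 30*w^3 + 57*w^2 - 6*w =30*w^3 + 230*w^2 + 140*w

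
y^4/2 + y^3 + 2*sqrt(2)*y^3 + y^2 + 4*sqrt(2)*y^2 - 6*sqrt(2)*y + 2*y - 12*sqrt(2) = (y/2 + sqrt(2))*(y + 2)*(y - sqrt(2))*(y + 3*sqrt(2))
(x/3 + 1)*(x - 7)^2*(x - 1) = x^4/3 - 4*x^3 + 6*x^2 + 140*x/3 - 49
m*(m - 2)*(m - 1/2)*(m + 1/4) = m^4 - 9*m^3/4 + 3*m^2/8 + m/4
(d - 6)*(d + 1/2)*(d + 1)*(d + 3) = d^4 - 3*d^3/2 - 22*d^2 - 57*d/2 - 9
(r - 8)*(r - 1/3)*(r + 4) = r^3 - 13*r^2/3 - 92*r/3 + 32/3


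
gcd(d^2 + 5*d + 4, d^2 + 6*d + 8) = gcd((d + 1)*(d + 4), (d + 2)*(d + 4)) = d + 4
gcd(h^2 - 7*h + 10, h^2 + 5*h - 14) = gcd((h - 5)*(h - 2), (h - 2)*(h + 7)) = h - 2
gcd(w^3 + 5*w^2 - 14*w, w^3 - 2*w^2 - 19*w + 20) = 1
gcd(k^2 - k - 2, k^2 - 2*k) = k - 2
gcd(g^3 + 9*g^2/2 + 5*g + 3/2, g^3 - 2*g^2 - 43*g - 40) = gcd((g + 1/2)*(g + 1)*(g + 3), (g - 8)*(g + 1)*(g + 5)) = g + 1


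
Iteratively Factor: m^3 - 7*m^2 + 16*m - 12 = (m - 2)*(m^2 - 5*m + 6) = (m - 2)^2*(m - 3)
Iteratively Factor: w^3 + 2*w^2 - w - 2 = (w + 2)*(w^2 - 1) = (w + 1)*(w + 2)*(w - 1)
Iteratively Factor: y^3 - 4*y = (y + 2)*(y^2 - 2*y) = y*(y + 2)*(y - 2)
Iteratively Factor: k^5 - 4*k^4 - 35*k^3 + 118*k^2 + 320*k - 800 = (k - 5)*(k^4 + k^3 - 30*k^2 - 32*k + 160) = (k - 5)*(k + 4)*(k^3 - 3*k^2 - 18*k + 40) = (k - 5)*(k - 2)*(k + 4)*(k^2 - k - 20) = (k - 5)*(k - 2)*(k + 4)^2*(k - 5)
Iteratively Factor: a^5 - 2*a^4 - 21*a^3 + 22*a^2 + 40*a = (a - 2)*(a^4 - 21*a^2 - 20*a) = (a - 2)*(a + 1)*(a^3 - a^2 - 20*a) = a*(a - 2)*(a + 1)*(a^2 - a - 20) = a*(a - 2)*(a + 1)*(a + 4)*(a - 5)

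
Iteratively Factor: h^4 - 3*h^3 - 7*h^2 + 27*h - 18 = (h + 3)*(h^3 - 6*h^2 + 11*h - 6) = (h - 2)*(h + 3)*(h^2 - 4*h + 3) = (h - 2)*(h - 1)*(h + 3)*(h - 3)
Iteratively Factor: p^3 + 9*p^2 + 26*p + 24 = (p + 3)*(p^2 + 6*p + 8) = (p + 3)*(p + 4)*(p + 2)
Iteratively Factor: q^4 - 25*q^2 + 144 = (q + 3)*(q^3 - 3*q^2 - 16*q + 48) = (q - 4)*(q + 3)*(q^2 + q - 12) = (q - 4)*(q + 3)*(q + 4)*(q - 3)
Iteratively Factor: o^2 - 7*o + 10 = (o - 5)*(o - 2)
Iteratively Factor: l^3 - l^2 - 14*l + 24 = (l + 4)*(l^2 - 5*l + 6) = (l - 3)*(l + 4)*(l - 2)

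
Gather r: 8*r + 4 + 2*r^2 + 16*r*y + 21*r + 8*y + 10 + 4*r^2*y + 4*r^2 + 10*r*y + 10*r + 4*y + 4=r^2*(4*y + 6) + r*(26*y + 39) + 12*y + 18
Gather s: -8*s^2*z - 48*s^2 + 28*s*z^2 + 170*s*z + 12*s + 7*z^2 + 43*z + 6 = s^2*(-8*z - 48) + s*(28*z^2 + 170*z + 12) + 7*z^2 + 43*z + 6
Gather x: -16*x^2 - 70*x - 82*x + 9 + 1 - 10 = -16*x^2 - 152*x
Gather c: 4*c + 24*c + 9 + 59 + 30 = 28*c + 98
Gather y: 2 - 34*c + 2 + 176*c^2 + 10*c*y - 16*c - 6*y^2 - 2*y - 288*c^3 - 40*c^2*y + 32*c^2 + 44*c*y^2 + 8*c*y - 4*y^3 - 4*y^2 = -288*c^3 + 208*c^2 - 50*c - 4*y^3 + y^2*(44*c - 10) + y*(-40*c^2 + 18*c - 2) + 4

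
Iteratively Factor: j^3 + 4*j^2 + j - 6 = (j + 2)*(j^2 + 2*j - 3) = (j + 2)*(j + 3)*(j - 1)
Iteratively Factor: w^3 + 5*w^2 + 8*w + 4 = (w + 2)*(w^2 + 3*w + 2) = (w + 1)*(w + 2)*(w + 2)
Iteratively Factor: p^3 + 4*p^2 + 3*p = (p + 1)*(p^2 + 3*p) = p*(p + 1)*(p + 3)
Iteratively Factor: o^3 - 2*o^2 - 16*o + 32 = (o - 4)*(o^2 + 2*o - 8) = (o - 4)*(o - 2)*(o + 4)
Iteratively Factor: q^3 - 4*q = (q - 2)*(q^2 + 2*q) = q*(q - 2)*(q + 2)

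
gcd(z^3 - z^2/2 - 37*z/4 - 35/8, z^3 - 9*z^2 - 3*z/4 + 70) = z^2 - z - 35/4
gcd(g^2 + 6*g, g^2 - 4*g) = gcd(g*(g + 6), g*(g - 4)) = g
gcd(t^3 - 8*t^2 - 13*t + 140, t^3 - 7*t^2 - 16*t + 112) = t^2 - 3*t - 28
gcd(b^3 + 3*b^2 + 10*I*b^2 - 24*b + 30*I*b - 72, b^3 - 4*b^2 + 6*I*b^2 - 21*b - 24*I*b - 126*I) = b^2 + b*(3 + 6*I) + 18*I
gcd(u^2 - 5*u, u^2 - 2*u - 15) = u - 5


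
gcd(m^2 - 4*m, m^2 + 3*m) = m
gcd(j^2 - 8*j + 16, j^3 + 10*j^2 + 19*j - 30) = 1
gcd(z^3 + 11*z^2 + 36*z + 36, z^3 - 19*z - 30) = z^2 + 5*z + 6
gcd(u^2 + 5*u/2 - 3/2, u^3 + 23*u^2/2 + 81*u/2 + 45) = u + 3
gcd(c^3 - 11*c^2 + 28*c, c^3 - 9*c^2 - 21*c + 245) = c - 7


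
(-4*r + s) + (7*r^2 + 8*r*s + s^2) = 7*r^2 + 8*r*s - 4*r + s^2 + s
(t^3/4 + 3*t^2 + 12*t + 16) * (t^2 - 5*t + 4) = t^5/4 + 7*t^4/4 - 2*t^3 - 32*t^2 - 32*t + 64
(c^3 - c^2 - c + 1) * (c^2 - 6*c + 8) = c^5 - 7*c^4 + 13*c^3 - c^2 - 14*c + 8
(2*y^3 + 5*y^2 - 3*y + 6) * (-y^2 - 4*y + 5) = -2*y^5 - 13*y^4 - 7*y^3 + 31*y^2 - 39*y + 30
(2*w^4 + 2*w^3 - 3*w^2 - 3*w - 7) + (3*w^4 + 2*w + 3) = 5*w^4 + 2*w^3 - 3*w^2 - w - 4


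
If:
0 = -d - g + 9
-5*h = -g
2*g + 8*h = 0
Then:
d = 9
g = 0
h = 0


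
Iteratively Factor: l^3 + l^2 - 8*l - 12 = (l + 2)*(l^2 - l - 6) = (l + 2)^2*(l - 3)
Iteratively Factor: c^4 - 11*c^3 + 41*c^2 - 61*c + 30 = (c - 2)*(c^3 - 9*c^2 + 23*c - 15) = (c - 5)*(c - 2)*(c^2 - 4*c + 3) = (c - 5)*(c - 2)*(c - 1)*(c - 3)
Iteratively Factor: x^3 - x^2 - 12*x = (x)*(x^2 - x - 12) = x*(x + 3)*(x - 4)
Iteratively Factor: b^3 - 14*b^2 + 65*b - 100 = (b - 5)*(b^2 - 9*b + 20) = (b - 5)^2*(b - 4)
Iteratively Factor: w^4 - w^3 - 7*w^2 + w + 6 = (w - 1)*(w^3 - 7*w - 6) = (w - 3)*(w - 1)*(w^2 + 3*w + 2) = (w - 3)*(w - 1)*(w + 2)*(w + 1)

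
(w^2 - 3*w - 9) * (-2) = -2*w^2 + 6*w + 18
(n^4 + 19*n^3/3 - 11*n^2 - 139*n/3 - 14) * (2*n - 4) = 2*n^5 + 26*n^4/3 - 142*n^3/3 - 146*n^2/3 + 472*n/3 + 56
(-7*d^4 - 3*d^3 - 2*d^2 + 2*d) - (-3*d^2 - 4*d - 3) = -7*d^4 - 3*d^3 + d^2 + 6*d + 3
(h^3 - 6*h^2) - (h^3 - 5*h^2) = -h^2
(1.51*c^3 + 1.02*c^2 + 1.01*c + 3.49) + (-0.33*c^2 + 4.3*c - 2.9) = 1.51*c^3 + 0.69*c^2 + 5.31*c + 0.59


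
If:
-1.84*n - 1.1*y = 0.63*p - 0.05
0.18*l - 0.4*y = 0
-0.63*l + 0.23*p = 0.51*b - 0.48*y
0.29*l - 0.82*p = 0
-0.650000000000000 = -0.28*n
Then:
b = 3.84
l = -5.88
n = 2.32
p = -2.08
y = -2.65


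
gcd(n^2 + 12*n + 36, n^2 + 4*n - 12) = n + 6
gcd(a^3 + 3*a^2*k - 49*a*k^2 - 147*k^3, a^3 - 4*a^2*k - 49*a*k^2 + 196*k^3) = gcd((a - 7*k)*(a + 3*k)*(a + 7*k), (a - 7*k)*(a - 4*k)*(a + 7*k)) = a^2 - 49*k^2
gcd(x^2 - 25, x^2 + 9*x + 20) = x + 5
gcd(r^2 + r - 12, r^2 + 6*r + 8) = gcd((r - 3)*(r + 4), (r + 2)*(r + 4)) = r + 4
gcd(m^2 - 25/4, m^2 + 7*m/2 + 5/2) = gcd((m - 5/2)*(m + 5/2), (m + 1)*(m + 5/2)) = m + 5/2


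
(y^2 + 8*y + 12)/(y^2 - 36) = (y + 2)/(y - 6)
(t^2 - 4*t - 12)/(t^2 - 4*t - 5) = (-t^2 + 4*t + 12)/(-t^2 + 4*t + 5)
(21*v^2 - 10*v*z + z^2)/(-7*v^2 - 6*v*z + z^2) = (-3*v + z)/(v + z)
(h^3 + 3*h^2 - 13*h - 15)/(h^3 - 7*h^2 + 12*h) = (h^2 + 6*h + 5)/(h*(h - 4))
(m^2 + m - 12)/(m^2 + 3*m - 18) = (m + 4)/(m + 6)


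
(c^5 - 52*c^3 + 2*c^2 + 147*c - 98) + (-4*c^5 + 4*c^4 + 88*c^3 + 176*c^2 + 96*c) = -3*c^5 + 4*c^4 + 36*c^3 + 178*c^2 + 243*c - 98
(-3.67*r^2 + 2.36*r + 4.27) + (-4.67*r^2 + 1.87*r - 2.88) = -8.34*r^2 + 4.23*r + 1.39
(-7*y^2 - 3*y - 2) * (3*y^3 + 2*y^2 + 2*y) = -21*y^5 - 23*y^4 - 26*y^3 - 10*y^2 - 4*y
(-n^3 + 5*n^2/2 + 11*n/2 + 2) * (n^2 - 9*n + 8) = -n^5 + 23*n^4/2 - 25*n^3 - 55*n^2/2 + 26*n + 16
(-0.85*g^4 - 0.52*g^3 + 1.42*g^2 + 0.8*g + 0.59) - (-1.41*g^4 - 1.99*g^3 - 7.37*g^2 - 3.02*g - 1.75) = 0.56*g^4 + 1.47*g^3 + 8.79*g^2 + 3.82*g + 2.34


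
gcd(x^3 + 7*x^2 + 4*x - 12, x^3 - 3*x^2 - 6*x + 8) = x^2 + x - 2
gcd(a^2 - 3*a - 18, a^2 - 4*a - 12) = a - 6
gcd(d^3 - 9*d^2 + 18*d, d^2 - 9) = d - 3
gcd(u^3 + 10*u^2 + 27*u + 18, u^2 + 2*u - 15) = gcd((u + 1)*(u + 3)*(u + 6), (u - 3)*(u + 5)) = 1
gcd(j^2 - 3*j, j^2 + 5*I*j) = j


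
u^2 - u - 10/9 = (u - 5/3)*(u + 2/3)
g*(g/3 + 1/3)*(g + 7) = g^3/3 + 8*g^2/3 + 7*g/3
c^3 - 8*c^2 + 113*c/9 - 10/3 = (c - 6)*(c - 5/3)*(c - 1/3)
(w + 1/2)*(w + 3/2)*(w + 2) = w^3 + 4*w^2 + 19*w/4 + 3/2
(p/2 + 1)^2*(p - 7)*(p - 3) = p^4/4 - 3*p^3/2 - 15*p^2/4 + 11*p + 21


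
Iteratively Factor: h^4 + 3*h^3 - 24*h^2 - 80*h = (h - 5)*(h^3 + 8*h^2 + 16*h) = (h - 5)*(h + 4)*(h^2 + 4*h) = (h - 5)*(h + 4)^2*(h)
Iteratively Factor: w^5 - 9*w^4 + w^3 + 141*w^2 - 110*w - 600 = (w - 4)*(w^4 - 5*w^3 - 19*w^2 + 65*w + 150) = (w - 4)*(w + 2)*(w^3 - 7*w^2 - 5*w + 75) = (w - 5)*(w - 4)*(w + 2)*(w^2 - 2*w - 15) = (w - 5)^2*(w - 4)*(w + 2)*(w + 3)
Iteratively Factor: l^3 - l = (l - 1)*(l^2 + l) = l*(l - 1)*(l + 1)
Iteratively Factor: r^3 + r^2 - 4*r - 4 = (r - 2)*(r^2 + 3*r + 2) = (r - 2)*(r + 2)*(r + 1)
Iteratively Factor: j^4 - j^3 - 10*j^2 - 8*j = (j)*(j^3 - j^2 - 10*j - 8) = j*(j + 2)*(j^2 - 3*j - 4) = j*(j + 1)*(j + 2)*(j - 4)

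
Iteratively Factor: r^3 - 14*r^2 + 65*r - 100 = (r - 5)*(r^2 - 9*r + 20) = (r - 5)^2*(r - 4)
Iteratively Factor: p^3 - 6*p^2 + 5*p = (p - 1)*(p^2 - 5*p) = p*(p - 1)*(p - 5)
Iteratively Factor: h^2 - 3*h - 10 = (h - 5)*(h + 2)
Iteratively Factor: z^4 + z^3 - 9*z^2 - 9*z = (z + 3)*(z^3 - 2*z^2 - 3*z) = (z + 1)*(z + 3)*(z^2 - 3*z) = (z - 3)*(z + 1)*(z + 3)*(z)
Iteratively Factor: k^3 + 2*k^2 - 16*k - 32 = (k - 4)*(k^2 + 6*k + 8) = (k - 4)*(k + 4)*(k + 2)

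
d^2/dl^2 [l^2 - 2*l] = 2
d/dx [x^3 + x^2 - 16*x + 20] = 3*x^2 + 2*x - 16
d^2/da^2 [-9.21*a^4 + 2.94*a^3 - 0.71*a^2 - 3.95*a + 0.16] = -110.52*a^2 + 17.64*a - 1.42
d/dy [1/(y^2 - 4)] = -2*y/(y^2 - 4)^2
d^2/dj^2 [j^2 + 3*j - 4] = 2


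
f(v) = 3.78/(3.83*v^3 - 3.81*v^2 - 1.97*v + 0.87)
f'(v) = 3.78*(-11.49*v^2 + 7.62*v + 1.97)/(3.83*v^3 - 3.81*v^2 - 1.97*v + 0.87)^2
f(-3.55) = -0.02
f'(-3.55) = -0.01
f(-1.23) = -0.39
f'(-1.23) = -1.02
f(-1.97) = -0.10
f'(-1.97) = -0.14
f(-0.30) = 3.73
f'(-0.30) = -4.96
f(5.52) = 0.01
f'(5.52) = -0.00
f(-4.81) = -0.01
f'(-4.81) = -0.00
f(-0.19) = 3.50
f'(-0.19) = 0.35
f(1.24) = -29.37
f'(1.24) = -1426.22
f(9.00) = 0.00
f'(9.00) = -0.00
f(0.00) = 4.34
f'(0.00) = 9.84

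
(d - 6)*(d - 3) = d^2 - 9*d + 18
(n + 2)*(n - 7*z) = n^2 - 7*n*z + 2*n - 14*z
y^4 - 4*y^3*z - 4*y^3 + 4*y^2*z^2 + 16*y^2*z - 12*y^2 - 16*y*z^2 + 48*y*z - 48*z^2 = (y - 6)*(y + 2)*(y - 2*z)^2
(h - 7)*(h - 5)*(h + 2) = h^3 - 10*h^2 + 11*h + 70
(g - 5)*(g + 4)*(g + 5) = g^3 + 4*g^2 - 25*g - 100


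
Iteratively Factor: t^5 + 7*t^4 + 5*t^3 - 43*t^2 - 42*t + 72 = (t + 4)*(t^4 + 3*t^3 - 7*t^2 - 15*t + 18) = (t - 2)*(t + 4)*(t^3 + 5*t^2 + 3*t - 9) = (t - 2)*(t + 3)*(t + 4)*(t^2 + 2*t - 3) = (t - 2)*(t + 3)^2*(t + 4)*(t - 1)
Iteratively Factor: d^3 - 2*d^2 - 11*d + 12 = (d + 3)*(d^2 - 5*d + 4) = (d - 1)*(d + 3)*(d - 4)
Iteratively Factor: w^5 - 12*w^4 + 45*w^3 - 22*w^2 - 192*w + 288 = (w - 4)*(w^4 - 8*w^3 + 13*w^2 + 30*w - 72) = (w - 4)*(w + 2)*(w^3 - 10*w^2 + 33*w - 36) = (w - 4)^2*(w + 2)*(w^2 - 6*w + 9) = (w - 4)^2*(w - 3)*(w + 2)*(w - 3)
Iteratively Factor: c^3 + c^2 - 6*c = (c - 2)*(c^2 + 3*c) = (c - 2)*(c + 3)*(c)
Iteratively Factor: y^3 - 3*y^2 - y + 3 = (y - 1)*(y^2 - 2*y - 3) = (y - 3)*(y - 1)*(y + 1)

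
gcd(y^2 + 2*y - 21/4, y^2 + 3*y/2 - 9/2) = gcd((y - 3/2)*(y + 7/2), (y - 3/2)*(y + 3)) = y - 3/2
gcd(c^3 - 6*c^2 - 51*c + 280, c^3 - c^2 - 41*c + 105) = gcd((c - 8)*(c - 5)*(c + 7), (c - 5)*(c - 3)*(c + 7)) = c^2 + 2*c - 35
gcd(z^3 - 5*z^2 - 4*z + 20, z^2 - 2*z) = z - 2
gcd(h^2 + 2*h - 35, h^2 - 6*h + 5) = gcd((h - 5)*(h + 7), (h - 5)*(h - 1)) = h - 5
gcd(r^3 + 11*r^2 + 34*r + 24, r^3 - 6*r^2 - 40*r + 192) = r + 6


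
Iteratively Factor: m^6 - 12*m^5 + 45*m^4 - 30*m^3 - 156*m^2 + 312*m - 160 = (m + 2)*(m^5 - 14*m^4 + 73*m^3 - 176*m^2 + 196*m - 80) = (m - 1)*(m + 2)*(m^4 - 13*m^3 + 60*m^2 - 116*m + 80) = (m - 2)*(m - 1)*(m + 2)*(m^3 - 11*m^2 + 38*m - 40) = (m - 2)^2*(m - 1)*(m + 2)*(m^2 - 9*m + 20) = (m - 5)*(m - 2)^2*(m - 1)*(m + 2)*(m - 4)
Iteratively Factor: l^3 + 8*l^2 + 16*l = (l + 4)*(l^2 + 4*l) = (l + 4)^2*(l)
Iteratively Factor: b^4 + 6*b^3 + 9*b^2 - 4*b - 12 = (b - 1)*(b^3 + 7*b^2 + 16*b + 12) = (b - 1)*(b + 2)*(b^2 + 5*b + 6) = (b - 1)*(b + 2)*(b + 3)*(b + 2)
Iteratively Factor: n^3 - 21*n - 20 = (n - 5)*(n^2 + 5*n + 4) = (n - 5)*(n + 1)*(n + 4)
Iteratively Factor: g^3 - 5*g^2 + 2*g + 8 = (g + 1)*(g^2 - 6*g + 8) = (g - 4)*(g + 1)*(g - 2)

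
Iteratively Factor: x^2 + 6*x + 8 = (x + 2)*(x + 4)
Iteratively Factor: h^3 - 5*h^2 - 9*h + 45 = (h - 5)*(h^2 - 9) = (h - 5)*(h - 3)*(h + 3)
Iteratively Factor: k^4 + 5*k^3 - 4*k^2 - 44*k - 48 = (k + 2)*(k^3 + 3*k^2 - 10*k - 24) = (k - 3)*(k + 2)*(k^2 + 6*k + 8) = (k - 3)*(k + 2)^2*(k + 4)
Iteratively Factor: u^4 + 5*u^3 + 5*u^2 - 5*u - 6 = (u + 3)*(u^3 + 2*u^2 - u - 2) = (u + 2)*(u + 3)*(u^2 - 1) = (u - 1)*(u + 2)*(u + 3)*(u + 1)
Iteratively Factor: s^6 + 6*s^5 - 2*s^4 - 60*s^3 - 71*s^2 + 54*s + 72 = (s - 1)*(s^5 + 7*s^4 + 5*s^3 - 55*s^2 - 126*s - 72) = (s - 1)*(s + 3)*(s^4 + 4*s^3 - 7*s^2 - 34*s - 24) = (s - 3)*(s - 1)*(s + 3)*(s^3 + 7*s^2 + 14*s + 8) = (s - 3)*(s - 1)*(s + 2)*(s + 3)*(s^2 + 5*s + 4) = (s - 3)*(s - 1)*(s + 1)*(s + 2)*(s + 3)*(s + 4)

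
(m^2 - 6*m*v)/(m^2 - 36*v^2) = m/(m + 6*v)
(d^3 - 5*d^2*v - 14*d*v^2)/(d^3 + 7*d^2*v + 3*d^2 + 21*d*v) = (d^2 - 5*d*v - 14*v^2)/(d^2 + 7*d*v + 3*d + 21*v)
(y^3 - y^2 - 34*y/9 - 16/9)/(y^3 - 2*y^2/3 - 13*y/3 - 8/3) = (y + 2/3)/(y + 1)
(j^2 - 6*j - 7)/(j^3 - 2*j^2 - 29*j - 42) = (j + 1)/(j^2 + 5*j + 6)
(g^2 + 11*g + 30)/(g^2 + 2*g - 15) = (g + 6)/(g - 3)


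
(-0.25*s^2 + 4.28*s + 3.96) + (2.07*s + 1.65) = -0.25*s^2 + 6.35*s + 5.61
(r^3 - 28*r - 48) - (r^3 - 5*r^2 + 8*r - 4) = 5*r^2 - 36*r - 44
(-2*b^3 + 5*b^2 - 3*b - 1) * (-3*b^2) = 6*b^5 - 15*b^4 + 9*b^3 + 3*b^2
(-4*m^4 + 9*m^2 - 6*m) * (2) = -8*m^4 + 18*m^2 - 12*m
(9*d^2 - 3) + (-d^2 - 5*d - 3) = 8*d^2 - 5*d - 6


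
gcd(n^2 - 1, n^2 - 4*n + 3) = n - 1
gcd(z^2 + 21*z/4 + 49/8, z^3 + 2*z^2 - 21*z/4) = z + 7/2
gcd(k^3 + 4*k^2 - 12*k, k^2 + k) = k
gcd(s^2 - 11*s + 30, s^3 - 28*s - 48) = s - 6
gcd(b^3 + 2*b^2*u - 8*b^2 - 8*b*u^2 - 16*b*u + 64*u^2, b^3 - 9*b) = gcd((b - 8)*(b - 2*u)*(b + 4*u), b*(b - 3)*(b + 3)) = 1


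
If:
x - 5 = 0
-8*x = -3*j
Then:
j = 40/3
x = 5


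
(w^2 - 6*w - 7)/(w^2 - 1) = (w - 7)/(w - 1)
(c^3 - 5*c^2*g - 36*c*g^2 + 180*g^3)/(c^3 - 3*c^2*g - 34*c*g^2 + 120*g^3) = (c - 6*g)/(c - 4*g)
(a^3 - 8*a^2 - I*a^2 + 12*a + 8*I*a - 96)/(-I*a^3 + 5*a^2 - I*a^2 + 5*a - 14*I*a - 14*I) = (I*a^3 + a^2*(1 - 8*I) + a*(-8 + 12*I) - 96*I)/(a^3 + a^2*(1 + 5*I) + a*(14 + 5*I) + 14)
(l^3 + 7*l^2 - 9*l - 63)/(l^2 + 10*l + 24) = (l^3 + 7*l^2 - 9*l - 63)/(l^2 + 10*l + 24)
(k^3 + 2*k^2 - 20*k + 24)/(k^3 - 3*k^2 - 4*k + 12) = (k^2 + 4*k - 12)/(k^2 - k - 6)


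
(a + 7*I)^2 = a^2 + 14*I*a - 49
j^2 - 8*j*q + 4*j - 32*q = (j + 4)*(j - 8*q)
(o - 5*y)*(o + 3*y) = o^2 - 2*o*y - 15*y^2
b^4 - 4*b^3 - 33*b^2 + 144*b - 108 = (b - 6)*(b - 3)*(b - 1)*(b + 6)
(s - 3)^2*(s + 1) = s^3 - 5*s^2 + 3*s + 9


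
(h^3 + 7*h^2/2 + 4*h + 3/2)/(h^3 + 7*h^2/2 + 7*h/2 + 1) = (2*h^2 + 5*h + 3)/(2*h^2 + 5*h + 2)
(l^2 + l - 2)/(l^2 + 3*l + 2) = (l - 1)/(l + 1)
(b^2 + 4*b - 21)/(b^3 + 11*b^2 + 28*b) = (b - 3)/(b*(b + 4))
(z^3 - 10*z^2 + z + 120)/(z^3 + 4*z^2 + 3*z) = (z^2 - 13*z + 40)/(z*(z + 1))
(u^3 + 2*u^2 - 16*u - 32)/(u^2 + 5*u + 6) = (u^2 - 16)/(u + 3)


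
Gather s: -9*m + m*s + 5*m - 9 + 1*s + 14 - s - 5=m*s - 4*m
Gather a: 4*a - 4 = 4*a - 4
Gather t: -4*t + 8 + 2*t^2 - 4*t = 2*t^2 - 8*t + 8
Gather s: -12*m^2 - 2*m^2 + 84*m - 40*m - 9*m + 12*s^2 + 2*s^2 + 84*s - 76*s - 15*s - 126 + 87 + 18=-14*m^2 + 35*m + 14*s^2 - 7*s - 21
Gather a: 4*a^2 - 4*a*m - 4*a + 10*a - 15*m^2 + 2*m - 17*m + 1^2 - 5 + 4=4*a^2 + a*(6 - 4*m) - 15*m^2 - 15*m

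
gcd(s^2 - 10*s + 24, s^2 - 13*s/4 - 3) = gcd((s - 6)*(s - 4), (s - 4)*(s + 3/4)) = s - 4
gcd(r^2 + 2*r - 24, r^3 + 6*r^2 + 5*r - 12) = 1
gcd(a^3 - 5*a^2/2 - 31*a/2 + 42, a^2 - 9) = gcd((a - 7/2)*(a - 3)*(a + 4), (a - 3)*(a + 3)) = a - 3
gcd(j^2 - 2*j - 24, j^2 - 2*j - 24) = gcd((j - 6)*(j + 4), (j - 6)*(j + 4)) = j^2 - 2*j - 24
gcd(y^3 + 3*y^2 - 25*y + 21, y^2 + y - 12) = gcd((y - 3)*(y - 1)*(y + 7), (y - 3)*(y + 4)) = y - 3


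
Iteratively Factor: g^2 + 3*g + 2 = (g + 2)*(g + 1)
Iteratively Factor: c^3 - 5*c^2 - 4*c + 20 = (c - 5)*(c^2 - 4) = (c - 5)*(c - 2)*(c + 2)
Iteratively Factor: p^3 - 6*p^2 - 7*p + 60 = (p + 3)*(p^2 - 9*p + 20) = (p - 5)*(p + 3)*(p - 4)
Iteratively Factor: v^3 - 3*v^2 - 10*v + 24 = (v + 3)*(v^2 - 6*v + 8) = (v - 4)*(v + 3)*(v - 2)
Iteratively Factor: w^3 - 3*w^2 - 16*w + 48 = (w + 4)*(w^2 - 7*w + 12) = (w - 3)*(w + 4)*(w - 4)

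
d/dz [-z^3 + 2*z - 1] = 2 - 3*z^2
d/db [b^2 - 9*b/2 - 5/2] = 2*b - 9/2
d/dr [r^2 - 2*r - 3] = 2*r - 2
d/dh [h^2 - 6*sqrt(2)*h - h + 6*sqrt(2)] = 2*h - 6*sqrt(2) - 1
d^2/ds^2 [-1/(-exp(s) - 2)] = (exp(s) - 2)*exp(s)/(exp(s) + 2)^3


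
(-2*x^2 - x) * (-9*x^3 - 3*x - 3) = 18*x^5 + 9*x^4 + 6*x^3 + 9*x^2 + 3*x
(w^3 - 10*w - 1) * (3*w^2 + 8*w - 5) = 3*w^5 + 8*w^4 - 35*w^3 - 83*w^2 + 42*w + 5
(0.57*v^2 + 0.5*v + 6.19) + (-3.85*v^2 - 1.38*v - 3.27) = -3.28*v^2 - 0.88*v + 2.92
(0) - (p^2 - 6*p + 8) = -p^2 + 6*p - 8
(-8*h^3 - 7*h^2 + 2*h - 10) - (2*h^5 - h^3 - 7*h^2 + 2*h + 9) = -2*h^5 - 7*h^3 - 19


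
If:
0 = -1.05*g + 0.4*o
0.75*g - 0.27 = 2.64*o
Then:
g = -0.04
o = -0.11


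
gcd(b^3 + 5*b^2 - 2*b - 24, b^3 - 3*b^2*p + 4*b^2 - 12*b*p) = b + 4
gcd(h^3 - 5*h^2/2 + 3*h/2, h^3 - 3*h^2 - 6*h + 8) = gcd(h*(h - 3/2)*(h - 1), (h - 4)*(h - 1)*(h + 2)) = h - 1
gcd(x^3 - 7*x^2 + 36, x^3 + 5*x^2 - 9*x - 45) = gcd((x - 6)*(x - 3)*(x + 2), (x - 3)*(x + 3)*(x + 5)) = x - 3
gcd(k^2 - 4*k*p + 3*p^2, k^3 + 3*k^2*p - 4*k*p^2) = -k + p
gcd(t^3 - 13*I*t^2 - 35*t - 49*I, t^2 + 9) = 1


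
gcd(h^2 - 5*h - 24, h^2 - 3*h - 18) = h + 3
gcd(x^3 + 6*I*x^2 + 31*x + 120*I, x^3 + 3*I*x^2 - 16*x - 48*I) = x + 3*I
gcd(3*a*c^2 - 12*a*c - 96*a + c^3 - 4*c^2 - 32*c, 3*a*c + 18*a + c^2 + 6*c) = 3*a + c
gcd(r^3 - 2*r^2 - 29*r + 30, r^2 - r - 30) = r^2 - r - 30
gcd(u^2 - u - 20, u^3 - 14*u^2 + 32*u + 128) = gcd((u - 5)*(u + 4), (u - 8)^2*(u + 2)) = 1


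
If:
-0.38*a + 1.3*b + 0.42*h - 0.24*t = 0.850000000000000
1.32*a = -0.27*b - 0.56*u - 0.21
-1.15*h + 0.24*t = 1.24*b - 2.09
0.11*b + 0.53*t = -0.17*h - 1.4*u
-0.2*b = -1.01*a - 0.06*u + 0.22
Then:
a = 0.70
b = 1.60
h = 1.47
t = 6.60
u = -2.80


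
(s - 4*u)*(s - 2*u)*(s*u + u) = s^3*u - 6*s^2*u^2 + s^2*u + 8*s*u^3 - 6*s*u^2 + 8*u^3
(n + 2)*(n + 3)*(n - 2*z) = n^3 - 2*n^2*z + 5*n^2 - 10*n*z + 6*n - 12*z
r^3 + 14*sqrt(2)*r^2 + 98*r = r*(r + 7*sqrt(2))^2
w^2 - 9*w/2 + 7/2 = (w - 7/2)*(w - 1)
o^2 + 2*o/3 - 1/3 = (o - 1/3)*(o + 1)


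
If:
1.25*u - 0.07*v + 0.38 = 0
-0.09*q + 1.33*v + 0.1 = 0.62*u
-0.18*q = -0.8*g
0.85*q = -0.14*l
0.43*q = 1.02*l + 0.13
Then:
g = 0.00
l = -0.12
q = 0.02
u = -0.32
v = -0.22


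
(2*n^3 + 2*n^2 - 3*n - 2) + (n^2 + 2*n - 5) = 2*n^3 + 3*n^2 - n - 7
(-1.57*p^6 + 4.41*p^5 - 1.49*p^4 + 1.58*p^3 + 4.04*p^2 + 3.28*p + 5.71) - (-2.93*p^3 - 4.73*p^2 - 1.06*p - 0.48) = -1.57*p^6 + 4.41*p^5 - 1.49*p^4 + 4.51*p^3 + 8.77*p^2 + 4.34*p + 6.19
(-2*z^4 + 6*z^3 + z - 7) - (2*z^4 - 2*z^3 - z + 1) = -4*z^4 + 8*z^3 + 2*z - 8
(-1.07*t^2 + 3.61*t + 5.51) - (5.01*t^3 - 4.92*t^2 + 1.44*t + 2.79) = -5.01*t^3 + 3.85*t^2 + 2.17*t + 2.72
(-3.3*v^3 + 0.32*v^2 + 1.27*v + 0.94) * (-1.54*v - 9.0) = 5.082*v^4 + 29.2072*v^3 - 4.8358*v^2 - 12.8776*v - 8.46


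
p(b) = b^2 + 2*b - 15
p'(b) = 2*b + 2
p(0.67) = -13.21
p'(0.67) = 3.34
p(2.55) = -3.40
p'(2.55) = 7.10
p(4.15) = 10.52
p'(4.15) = 10.30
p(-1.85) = -15.28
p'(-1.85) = -1.70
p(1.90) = -7.59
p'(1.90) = 5.80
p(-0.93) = -16.00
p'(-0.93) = 0.14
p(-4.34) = -4.84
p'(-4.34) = -6.68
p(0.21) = -14.54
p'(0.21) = 2.42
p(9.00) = 84.00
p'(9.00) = 20.00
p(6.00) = 33.00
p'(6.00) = 14.00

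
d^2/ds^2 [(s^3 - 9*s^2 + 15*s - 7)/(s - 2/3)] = 18*(3*s^3 - 6*s^2 + 4*s - 3)/(27*s^3 - 54*s^2 + 36*s - 8)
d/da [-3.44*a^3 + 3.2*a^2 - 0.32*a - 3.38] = -10.32*a^2 + 6.4*a - 0.32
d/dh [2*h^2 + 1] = 4*h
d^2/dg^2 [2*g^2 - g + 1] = 4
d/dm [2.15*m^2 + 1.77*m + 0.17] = 4.3*m + 1.77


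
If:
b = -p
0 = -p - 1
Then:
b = 1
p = -1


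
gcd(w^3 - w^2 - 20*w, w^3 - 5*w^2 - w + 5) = w - 5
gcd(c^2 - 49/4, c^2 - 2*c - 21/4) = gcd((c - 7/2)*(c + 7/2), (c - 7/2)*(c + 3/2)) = c - 7/2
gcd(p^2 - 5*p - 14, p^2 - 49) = p - 7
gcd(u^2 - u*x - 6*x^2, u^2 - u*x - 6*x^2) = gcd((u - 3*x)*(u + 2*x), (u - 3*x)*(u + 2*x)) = -u^2 + u*x + 6*x^2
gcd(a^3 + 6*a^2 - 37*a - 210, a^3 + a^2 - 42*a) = a^2 + a - 42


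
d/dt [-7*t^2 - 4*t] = -14*t - 4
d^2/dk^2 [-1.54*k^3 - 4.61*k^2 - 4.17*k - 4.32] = -9.24*k - 9.22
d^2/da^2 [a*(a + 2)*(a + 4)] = 6*a + 12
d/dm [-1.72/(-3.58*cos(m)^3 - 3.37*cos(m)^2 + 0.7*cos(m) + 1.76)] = (18.4728*cos(m)^2 + 11.5928*cos(m) - 1.204)*sin(m)/(3.58*cos(m)^3 + 3.37*cos(m)^2 - 0.7*cos(m) - 1.76)^2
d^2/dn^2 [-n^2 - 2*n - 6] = -2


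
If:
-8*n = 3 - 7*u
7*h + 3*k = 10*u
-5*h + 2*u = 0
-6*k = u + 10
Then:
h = -20/77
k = -120/77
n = -83/88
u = -50/77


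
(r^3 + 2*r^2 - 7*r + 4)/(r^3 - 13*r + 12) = (r - 1)/(r - 3)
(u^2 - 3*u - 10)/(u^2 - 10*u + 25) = (u + 2)/(u - 5)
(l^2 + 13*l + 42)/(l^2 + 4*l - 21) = (l + 6)/(l - 3)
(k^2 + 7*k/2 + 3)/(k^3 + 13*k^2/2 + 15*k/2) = (k + 2)/(k*(k + 5))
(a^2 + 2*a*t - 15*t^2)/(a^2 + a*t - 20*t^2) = (-a + 3*t)/(-a + 4*t)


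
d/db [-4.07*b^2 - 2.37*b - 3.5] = -8.14*b - 2.37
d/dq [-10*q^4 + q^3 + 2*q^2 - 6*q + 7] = -40*q^3 + 3*q^2 + 4*q - 6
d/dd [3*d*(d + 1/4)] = 6*d + 3/4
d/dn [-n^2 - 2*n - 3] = -2*n - 2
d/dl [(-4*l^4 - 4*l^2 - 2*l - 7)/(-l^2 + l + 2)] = (8*l^5 - 12*l^4 - 32*l^3 - 6*l^2 - 30*l + 3)/(l^4 - 2*l^3 - 3*l^2 + 4*l + 4)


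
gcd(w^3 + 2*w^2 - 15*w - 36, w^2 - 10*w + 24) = w - 4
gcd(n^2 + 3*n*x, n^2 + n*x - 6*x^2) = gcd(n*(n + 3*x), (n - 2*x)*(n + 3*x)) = n + 3*x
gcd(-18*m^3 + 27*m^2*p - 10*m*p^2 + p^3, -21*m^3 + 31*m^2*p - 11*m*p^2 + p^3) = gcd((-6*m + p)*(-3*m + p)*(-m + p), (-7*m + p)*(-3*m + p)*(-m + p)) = 3*m^2 - 4*m*p + p^2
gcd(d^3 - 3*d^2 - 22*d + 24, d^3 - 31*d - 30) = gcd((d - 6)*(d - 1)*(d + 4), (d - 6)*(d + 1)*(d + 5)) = d - 6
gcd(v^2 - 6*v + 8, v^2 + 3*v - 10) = v - 2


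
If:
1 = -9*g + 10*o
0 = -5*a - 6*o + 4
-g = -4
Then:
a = -91/25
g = 4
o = 37/10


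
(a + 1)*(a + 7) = a^2 + 8*a + 7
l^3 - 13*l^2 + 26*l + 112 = (l - 8)*(l - 7)*(l + 2)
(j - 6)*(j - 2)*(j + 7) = j^3 - j^2 - 44*j + 84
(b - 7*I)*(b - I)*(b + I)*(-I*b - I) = -I*b^4 - 7*b^3 - I*b^3 - 7*b^2 - I*b^2 - 7*b - I*b - 7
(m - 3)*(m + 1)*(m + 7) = m^3 + 5*m^2 - 17*m - 21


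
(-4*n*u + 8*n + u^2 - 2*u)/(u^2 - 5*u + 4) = (-4*n*u + 8*n + u^2 - 2*u)/(u^2 - 5*u + 4)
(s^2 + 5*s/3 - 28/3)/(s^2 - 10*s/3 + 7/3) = (s + 4)/(s - 1)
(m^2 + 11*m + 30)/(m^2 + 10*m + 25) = (m + 6)/(m + 5)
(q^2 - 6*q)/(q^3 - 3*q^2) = (q - 6)/(q*(q - 3))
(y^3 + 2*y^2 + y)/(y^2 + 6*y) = (y^2 + 2*y + 1)/(y + 6)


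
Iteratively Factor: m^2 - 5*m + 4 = (m - 1)*(m - 4)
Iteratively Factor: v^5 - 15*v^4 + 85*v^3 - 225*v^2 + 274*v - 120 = (v - 4)*(v^4 - 11*v^3 + 41*v^2 - 61*v + 30) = (v - 4)*(v - 1)*(v^3 - 10*v^2 + 31*v - 30) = (v - 5)*(v - 4)*(v - 1)*(v^2 - 5*v + 6) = (v - 5)*(v - 4)*(v - 2)*(v - 1)*(v - 3)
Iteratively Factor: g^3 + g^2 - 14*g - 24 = (g + 2)*(g^2 - g - 12) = (g + 2)*(g + 3)*(g - 4)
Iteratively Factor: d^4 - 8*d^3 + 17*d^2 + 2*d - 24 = (d - 4)*(d^3 - 4*d^2 + d + 6) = (d - 4)*(d - 3)*(d^2 - d - 2) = (d - 4)*(d - 3)*(d - 2)*(d + 1)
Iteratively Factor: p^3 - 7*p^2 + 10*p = (p - 2)*(p^2 - 5*p) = p*(p - 2)*(p - 5)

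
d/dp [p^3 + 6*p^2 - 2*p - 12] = 3*p^2 + 12*p - 2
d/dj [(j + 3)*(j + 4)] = 2*j + 7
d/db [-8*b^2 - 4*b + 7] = -16*b - 4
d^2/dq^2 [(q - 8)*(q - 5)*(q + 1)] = 6*q - 24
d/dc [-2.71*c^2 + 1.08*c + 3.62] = 1.08 - 5.42*c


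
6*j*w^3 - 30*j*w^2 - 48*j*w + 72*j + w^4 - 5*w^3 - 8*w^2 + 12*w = (6*j + w)*(w - 6)*(w - 1)*(w + 2)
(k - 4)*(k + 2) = k^2 - 2*k - 8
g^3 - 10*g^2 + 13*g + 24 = (g - 8)*(g - 3)*(g + 1)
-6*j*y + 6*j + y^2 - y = (-6*j + y)*(y - 1)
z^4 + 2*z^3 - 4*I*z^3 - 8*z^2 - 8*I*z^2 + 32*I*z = z*(z - 2)*(z + 4)*(z - 4*I)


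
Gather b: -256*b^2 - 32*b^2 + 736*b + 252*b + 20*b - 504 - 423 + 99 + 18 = -288*b^2 + 1008*b - 810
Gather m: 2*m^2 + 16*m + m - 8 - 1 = 2*m^2 + 17*m - 9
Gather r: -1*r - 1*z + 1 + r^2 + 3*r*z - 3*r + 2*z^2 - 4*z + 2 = r^2 + r*(3*z - 4) + 2*z^2 - 5*z + 3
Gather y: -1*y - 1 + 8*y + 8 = 7*y + 7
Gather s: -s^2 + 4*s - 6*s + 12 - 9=-s^2 - 2*s + 3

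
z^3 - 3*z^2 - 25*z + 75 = (z - 5)*(z - 3)*(z + 5)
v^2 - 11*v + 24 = (v - 8)*(v - 3)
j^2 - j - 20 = (j - 5)*(j + 4)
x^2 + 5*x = x*(x + 5)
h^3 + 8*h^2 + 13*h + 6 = (h + 1)^2*(h + 6)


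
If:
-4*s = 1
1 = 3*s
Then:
No Solution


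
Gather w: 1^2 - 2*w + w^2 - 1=w^2 - 2*w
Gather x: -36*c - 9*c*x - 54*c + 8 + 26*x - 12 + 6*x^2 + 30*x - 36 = -90*c + 6*x^2 + x*(56 - 9*c) - 40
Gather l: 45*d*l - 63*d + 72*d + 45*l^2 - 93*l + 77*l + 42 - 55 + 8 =9*d + 45*l^2 + l*(45*d - 16) - 5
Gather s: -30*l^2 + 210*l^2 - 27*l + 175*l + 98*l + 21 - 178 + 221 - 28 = 180*l^2 + 246*l + 36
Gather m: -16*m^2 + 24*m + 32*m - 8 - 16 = -16*m^2 + 56*m - 24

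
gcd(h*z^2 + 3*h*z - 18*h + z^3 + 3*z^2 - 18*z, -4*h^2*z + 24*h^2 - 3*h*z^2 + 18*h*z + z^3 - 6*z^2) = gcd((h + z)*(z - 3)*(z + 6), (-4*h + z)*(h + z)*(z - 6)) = h + z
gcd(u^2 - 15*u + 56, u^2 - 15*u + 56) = u^2 - 15*u + 56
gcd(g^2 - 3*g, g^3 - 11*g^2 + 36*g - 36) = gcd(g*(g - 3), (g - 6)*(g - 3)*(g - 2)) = g - 3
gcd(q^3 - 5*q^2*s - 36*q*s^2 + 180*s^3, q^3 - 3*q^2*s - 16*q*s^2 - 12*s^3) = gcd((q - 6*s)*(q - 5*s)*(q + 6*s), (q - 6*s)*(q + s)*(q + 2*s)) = q - 6*s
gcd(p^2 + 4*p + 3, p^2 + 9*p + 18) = p + 3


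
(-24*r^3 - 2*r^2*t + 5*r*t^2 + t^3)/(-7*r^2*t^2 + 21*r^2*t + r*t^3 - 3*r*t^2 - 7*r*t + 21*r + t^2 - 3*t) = (24*r^3 + 2*r^2*t - 5*r*t^2 - t^3)/(7*r^2*t^2 - 21*r^2*t - r*t^3 + 3*r*t^2 + 7*r*t - 21*r - t^2 + 3*t)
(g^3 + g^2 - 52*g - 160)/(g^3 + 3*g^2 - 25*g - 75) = (g^2 - 4*g - 32)/(g^2 - 2*g - 15)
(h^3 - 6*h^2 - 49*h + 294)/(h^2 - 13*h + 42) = h + 7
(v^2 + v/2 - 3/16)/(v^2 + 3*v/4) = (v - 1/4)/v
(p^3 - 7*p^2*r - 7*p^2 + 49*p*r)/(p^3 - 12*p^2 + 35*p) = (p - 7*r)/(p - 5)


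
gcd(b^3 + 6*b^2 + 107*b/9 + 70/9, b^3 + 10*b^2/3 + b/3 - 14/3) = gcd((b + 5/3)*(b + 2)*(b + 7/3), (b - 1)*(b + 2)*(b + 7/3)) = b^2 + 13*b/3 + 14/3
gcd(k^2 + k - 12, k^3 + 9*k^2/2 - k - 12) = k + 4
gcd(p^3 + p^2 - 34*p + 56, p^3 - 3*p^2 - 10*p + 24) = p^2 - 6*p + 8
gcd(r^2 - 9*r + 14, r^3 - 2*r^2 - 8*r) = 1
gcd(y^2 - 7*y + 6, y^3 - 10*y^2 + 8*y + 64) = 1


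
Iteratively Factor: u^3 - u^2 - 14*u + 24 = (u - 2)*(u^2 + u - 12) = (u - 2)*(u + 4)*(u - 3)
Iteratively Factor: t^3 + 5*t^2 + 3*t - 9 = (t + 3)*(t^2 + 2*t - 3) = (t + 3)^2*(t - 1)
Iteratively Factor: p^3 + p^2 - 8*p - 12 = (p + 2)*(p^2 - p - 6) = (p + 2)^2*(p - 3)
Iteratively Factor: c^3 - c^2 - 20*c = (c)*(c^2 - c - 20) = c*(c - 5)*(c + 4)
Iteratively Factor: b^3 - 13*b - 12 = (b - 4)*(b^2 + 4*b + 3) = (b - 4)*(b + 3)*(b + 1)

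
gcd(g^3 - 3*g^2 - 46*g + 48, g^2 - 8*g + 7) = g - 1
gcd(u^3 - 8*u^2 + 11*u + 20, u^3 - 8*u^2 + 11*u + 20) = u^3 - 8*u^2 + 11*u + 20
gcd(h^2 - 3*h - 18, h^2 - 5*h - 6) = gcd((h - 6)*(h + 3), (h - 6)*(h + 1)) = h - 6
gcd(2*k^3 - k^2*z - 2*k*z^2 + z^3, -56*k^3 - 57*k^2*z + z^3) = k + z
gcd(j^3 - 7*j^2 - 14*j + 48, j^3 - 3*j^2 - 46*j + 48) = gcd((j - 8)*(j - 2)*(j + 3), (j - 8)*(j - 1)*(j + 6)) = j - 8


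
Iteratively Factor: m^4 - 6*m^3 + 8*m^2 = (m)*(m^3 - 6*m^2 + 8*m) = m*(m - 2)*(m^2 - 4*m) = m*(m - 4)*(m - 2)*(m)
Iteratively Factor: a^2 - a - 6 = (a - 3)*(a + 2)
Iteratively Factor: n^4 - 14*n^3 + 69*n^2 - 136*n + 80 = (n - 1)*(n^3 - 13*n^2 + 56*n - 80) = (n - 5)*(n - 1)*(n^2 - 8*n + 16) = (n - 5)*(n - 4)*(n - 1)*(n - 4)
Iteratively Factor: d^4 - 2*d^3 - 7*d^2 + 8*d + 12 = (d + 1)*(d^3 - 3*d^2 - 4*d + 12) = (d + 1)*(d + 2)*(d^2 - 5*d + 6) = (d - 3)*(d + 1)*(d + 2)*(d - 2)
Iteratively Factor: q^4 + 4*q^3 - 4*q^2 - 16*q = (q + 4)*(q^3 - 4*q) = q*(q + 4)*(q^2 - 4) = q*(q - 2)*(q + 4)*(q + 2)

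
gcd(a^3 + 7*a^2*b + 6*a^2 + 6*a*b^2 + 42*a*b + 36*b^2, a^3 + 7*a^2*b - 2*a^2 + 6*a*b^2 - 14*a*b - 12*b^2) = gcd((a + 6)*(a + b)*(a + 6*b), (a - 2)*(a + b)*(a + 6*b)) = a^2 + 7*a*b + 6*b^2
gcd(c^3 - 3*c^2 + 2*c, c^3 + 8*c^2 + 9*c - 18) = c - 1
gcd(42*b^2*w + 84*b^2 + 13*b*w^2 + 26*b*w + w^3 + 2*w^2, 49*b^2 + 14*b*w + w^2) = 7*b + w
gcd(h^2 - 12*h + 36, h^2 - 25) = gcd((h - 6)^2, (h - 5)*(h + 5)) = 1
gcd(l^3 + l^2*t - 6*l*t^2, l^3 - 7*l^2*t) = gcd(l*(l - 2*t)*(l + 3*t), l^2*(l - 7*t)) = l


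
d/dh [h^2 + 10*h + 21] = 2*h + 10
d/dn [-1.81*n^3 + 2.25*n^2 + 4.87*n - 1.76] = -5.43*n^2 + 4.5*n + 4.87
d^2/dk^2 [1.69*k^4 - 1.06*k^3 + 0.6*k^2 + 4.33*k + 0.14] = 20.28*k^2 - 6.36*k + 1.2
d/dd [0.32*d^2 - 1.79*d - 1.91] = 0.64*d - 1.79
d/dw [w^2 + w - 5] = 2*w + 1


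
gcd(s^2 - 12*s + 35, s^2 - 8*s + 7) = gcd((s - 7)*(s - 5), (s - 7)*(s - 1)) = s - 7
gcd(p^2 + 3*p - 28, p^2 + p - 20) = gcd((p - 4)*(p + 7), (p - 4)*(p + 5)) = p - 4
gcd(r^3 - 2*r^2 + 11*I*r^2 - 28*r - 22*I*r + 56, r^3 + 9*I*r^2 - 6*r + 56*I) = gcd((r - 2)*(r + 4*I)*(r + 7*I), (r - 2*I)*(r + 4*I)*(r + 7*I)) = r^2 + 11*I*r - 28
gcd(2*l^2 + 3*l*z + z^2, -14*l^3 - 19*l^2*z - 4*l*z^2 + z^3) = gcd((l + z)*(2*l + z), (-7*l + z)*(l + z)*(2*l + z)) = 2*l^2 + 3*l*z + z^2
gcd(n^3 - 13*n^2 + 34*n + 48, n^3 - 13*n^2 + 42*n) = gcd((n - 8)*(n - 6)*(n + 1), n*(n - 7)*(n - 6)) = n - 6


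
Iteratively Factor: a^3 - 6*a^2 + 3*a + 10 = (a - 2)*(a^2 - 4*a - 5) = (a - 5)*(a - 2)*(a + 1)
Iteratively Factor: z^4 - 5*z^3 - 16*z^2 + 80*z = (z)*(z^3 - 5*z^2 - 16*z + 80) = z*(z - 4)*(z^2 - z - 20) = z*(z - 4)*(z + 4)*(z - 5)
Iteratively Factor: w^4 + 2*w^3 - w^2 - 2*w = (w)*(w^3 + 2*w^2 - w - 2) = w*(w + 1)*(w^2 + w - 2) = w*(w - 1)*(w + 1)*(w + 2)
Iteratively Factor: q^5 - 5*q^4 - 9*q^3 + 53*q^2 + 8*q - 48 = (q - 1)*(q^4 - 4*q^3 - 13*q^2 + 40*q + 48) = (q - 1)*(q + 1)*(q^3 - 5*q^2 - 8*q + 48) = (q - 1)*(q + 1)*(q + 3)*(q^2 - 8*q + 16) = (q - 4)*(q - 1)*(q + 1)*(q + 3)*(q - 4)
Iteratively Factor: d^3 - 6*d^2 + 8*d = (d - 4)*(d^2 - 2*d) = d*(d - 4)*(d - 2)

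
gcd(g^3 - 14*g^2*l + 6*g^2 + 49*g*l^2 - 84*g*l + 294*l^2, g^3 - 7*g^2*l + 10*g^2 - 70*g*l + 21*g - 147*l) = g - 7*l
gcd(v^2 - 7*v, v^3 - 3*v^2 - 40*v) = v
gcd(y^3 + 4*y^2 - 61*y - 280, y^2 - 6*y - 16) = y - 8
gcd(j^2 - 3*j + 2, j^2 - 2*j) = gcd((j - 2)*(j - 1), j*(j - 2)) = j - 2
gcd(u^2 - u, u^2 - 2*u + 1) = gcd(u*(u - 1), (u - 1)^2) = u - 1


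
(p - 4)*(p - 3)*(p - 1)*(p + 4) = p^4 - 4*p^3 - 13*p^2 + 64*p - 48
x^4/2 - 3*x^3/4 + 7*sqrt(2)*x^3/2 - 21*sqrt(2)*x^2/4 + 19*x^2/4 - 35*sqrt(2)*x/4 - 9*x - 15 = (x/2 + sqrt(2)/2)*(x - 5/2)*(x + 1)*(x + 6*sqrt(2))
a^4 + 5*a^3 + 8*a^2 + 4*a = a*(a + 1)*(a + 2)^2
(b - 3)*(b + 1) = b^2 - 2*b - 3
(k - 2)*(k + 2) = k^2 - 4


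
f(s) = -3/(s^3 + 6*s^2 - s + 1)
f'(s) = -3*(-3*s^2 - 12*s + 1)/(s^3 + 6*s^2 - s + 1)^2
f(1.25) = -0.27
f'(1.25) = 0.46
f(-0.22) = -2.00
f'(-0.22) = -4.66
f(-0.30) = -1.65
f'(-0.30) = -3.95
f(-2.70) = -0.11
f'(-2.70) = -0.04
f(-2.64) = -0.11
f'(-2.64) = -0.05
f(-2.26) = -0.13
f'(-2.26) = -0.08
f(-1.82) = -0.18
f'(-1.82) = -0.14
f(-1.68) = -0.20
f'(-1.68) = -0.17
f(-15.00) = 0.00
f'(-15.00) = 0.00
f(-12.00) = 0.00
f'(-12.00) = 0.00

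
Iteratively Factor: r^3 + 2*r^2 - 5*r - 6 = (r + 1)*(r^2 + r - 6) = (r + 1)*(r + 3)*(r - 2)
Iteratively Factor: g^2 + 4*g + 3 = (g + 3)*(g + 1)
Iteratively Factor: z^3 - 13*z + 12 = (z + 4)*(z^2 - 4*z + 3) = (z - 3)*(z + 4)*(z - 1)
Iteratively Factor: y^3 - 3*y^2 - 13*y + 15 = (y + 3)*(y^2 - 6*y + 5) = (y - 5)*(y + 3)*(y - 1)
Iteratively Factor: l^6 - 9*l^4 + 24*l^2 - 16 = (l + 2)*(l^5 - 2*l^4 - 5*l^3 + 10*l^2 + 4*l - 8) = (l + 1)*(l + 2)*(l^4 - 3*l^3 - 2*l^2 + 12*l - 8) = (l - 2)*(l + 1)*(l + 2)*(l^3 - l^2 - 4*l + 4) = (l - 2)*(l - 1)*(l + 1)*(l + 2)*(l^2 - 4) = (l - 2)*(l - 1)*(l + 1)*(l + 2)^2*(l - 2)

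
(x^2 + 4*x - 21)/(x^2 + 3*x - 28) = (x - 3)/(x - 4)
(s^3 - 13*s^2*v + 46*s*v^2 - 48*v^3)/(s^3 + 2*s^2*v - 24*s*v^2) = (s^3 - 13*s^2*v + 46*s*v^2 - 48*v^3)/(s*(s^2 + 2*s*v - 24*v^2))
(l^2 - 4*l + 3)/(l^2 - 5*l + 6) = (l - 1)/(l - 2)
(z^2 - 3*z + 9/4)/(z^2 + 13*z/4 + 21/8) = 2*(4*z^2 - 12*z + 9)/(8*z^2 + 26*z + 21)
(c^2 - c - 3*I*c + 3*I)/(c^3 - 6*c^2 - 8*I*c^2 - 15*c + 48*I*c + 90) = (c - 1)/(c^2 - c*(6 + 5*I) + 30*I)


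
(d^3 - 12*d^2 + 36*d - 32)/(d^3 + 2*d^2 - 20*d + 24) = (d - 8)/(d + 6)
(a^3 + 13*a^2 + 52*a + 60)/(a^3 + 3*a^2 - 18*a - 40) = (a + 6)/(a - 4)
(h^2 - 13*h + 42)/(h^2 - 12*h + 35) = (h - 6)/(h - 5)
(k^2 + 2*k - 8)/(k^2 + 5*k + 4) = (k - 2)/(k + 1)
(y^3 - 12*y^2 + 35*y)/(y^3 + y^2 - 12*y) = (y^2 - 12*y + 35)/(y^2 + y - 12)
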